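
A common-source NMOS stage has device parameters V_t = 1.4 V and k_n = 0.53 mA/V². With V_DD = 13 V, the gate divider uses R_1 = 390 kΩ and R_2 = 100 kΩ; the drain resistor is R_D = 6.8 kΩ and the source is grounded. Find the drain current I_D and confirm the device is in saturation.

I_D ≈ 0.42 mA

V_G = V_DD·R_2/(R_1+R_2) = 13×100/490 = 2.65 V. With the source grounded, V_GS = V_G = 2.65 V.
Assume saturation: I_D = (k_n/2)(V_GS − V_t)² = (0.53/2)×(2.65 − 1.4)² = 0.265×1.25² = 0.416 mA.
V_DS = V_DD − I_D·R_D = 13 − 0.416×6.8 = 10.2 V.
Saturation requires V_DS ≥ V_GS − V_t = 1.25 V; 10.2 ≥ 1.25 ✓.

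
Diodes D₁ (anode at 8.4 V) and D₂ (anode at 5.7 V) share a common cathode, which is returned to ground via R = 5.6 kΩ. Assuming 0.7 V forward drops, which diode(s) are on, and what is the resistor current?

Only D₁ conducts; I_R ≈ 1.4 mA

Assume both conduct. Then node N would need to be at both 8.4−0.7 = 7.7 V and 5.7−0.7 = 5 V, which is impossible.
Assume only D₁ conducts: V_N = 8.4 − 0.7 = 7.7 V, so I_R = 7.7/5.6 = 1.38 mA.
Check D₂: its anode-to-cathode voltage is 5.7 − 7.7 = -2 V < 0.7 V, so it is off. The assumption is consistent.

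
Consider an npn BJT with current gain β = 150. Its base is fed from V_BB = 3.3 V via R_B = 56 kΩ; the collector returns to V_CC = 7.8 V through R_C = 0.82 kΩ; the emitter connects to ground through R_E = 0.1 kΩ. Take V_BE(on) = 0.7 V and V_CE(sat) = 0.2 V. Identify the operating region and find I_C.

Assume active. Base-emitter loop: I_B = (V_BB − V_BE)/(R_B + (β+1)R_E) = (3.3 − 0.7)/(56 + 151×0.1) = 0.0366 mA.
I_C = β·I_B = 150×0.0366 = 5.49 mA.
V_CE = V_CC − I_C·R_C − I_E·R_E = 7.8 − 5.49×0.82 − 5.52×0.1 = 2.75 V > V_CE(sat), so the active-region assumption holds.

active; I_C ≈ 5.5 mA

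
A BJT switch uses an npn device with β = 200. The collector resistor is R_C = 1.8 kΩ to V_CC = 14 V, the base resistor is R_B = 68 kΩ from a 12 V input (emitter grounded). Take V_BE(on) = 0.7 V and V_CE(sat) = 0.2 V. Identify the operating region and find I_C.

saturation; I_C ≈ 7.7 mA

Assume active: I_B = (12 − 0.7)/68 = 0.166 mA, giving I_C = β·I_B = 33.2 mA.
But then V_CE = 14 − 33.2×1.8 = -45.8 V < V_CE(sat) = 0.2 V — impossible in the active region.
So the transistor is saturated. With V_CE = 0.2 V, I_C = (V_CC − 0.2)/R_C = 13.8/1.8 = 7.67 mA.
Check: β·I_B = 33.2 mA > I_C = 7.67 mA, confirming saturation.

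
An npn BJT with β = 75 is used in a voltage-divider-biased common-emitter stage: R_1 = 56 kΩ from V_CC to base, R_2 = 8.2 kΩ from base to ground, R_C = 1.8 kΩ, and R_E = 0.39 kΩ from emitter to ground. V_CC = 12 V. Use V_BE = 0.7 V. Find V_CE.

Thevenize the base divider: V_Th = V_CC·R_2/(R_1+R_2) = 12×8.2/64.2 = 1.53 V, R_Th = R_1‖R_2 = 7.15 kΩ.
Base-emitter loop: V_Th = I_B·R_Th + V_BE + (β+1)I_B·R_E, so I_B = (1.53 − 0.7) / (7.15 + 76×0.39) = 0.0226 mA.
I_C = β·I_B = 75×0.0226 = 1.7 mA, and I_E = (β+1)I_B = 1.72 mA.
V_CE = V_CC − I_C·R_C − I_E·R_E = 12 − 1.7×1.8 − 1.72×0.39 = 8.27 V.
V_CE = 8.27 V > 0.2 V confirms active-region operation.

V_CE ≈ 8.3 V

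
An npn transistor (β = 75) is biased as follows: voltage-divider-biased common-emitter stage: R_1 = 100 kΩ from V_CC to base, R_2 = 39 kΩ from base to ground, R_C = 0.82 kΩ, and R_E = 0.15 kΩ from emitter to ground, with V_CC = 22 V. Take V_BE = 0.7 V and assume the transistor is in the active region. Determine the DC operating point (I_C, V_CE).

Thevenize the base divider: V_Th = V_CC·R_2/(R_1+R_2) = 22×39/139 = 6.17 V, R_Th = R_1‖R_2 = 28.1 kΩ.
Base-emitter loop: V_Th = I_B·R_Th + V_BE + (β+1)I_B·R_E, so I_B = (6.17 − 0.7) / (28.1 + 76×0.15) = 0.139 mA.
I_C = β·I_B = 75×0.139 = 10.4 mA, and I_E = (β+1)I_B = 10.5 mA.
V_CE = V_CC − I_C·R_C − I_E·R_E = 22 − 10.4×0.82 − 10.5×0.15 = 11.9 V.
V_CE = 11.9 V > 0.2 V confirms active-region operation.

I_C ≈ 10 mA, V_CE ≈ 12 V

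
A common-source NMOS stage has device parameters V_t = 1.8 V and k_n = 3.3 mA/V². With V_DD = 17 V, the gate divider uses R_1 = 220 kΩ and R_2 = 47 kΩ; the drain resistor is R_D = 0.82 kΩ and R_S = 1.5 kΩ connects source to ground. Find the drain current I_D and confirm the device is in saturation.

V_G = V_DD·R_2/(R_1+R_2) = 17×47/267 = 2.99 V.
Assume saturation: I_D = (k_n/2)(V_GS − V_t)² with V_GS = V_G − I_D·R_S = 2.99 − 1.5·I_D.
Substituting gives 3.71·I_D² − 6.9·I_D + 2.35 = 0, with roots I_D = 0.448 or 1.41 mA.
The root I_D = 1.41 mA gives V_GS = 0.875 V ≤ V_t, so take I_D = 0.448 mA.
Then V_GS = 2.32 V and V_DS = V_DD − I_D(R_D+R_S) = 17 − 0.448×2.32 = 16 V.
Saturation requires V_DS ≥ V_GS − V_t = 0.521 V; 16 ≥ 0.521 ✓.

I_D ≈ 0.45 mA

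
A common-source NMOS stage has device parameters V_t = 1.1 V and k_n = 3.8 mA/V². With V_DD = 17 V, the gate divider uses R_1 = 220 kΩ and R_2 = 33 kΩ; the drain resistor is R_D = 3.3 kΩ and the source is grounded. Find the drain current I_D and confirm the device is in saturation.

V_G = V_DD·R_2/(R_1+R_2) = 17×33/253 = 2.22 V. With the source grounded, V_GS = V_G = 2.22 V.
Assume saturation: I_D = (k_n/2)(V_GS − V_t)² = (3.8/2)×(2.22 − 1.1)² = 1.9×1.12² = 2.37 mA.
V_DS = V_DD − I_D·R_D = 17 − 2.37×3.3 = 9.17 V.
Saturation requires V_DS ≥ V_GS − V_t = 1.12 V; 9.17 ≥ 1.12 ✓.

I_D ≈ 2.4 mA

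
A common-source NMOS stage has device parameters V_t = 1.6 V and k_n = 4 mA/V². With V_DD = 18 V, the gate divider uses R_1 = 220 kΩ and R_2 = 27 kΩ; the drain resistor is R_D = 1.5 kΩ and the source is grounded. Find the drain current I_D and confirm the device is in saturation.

I_D ≈ 0.27 mA

V_G = V_DD·R_2/(R_1+R_2) = 18×27/247 = 1.97 V. With the source grounded, V_GS = V_G = 1.97 V.
Assume saturation: I_D = (k_n/2)(V_GS − V_t)² = (4/2)×(1.97 − 1.6)² = 2×0.368² = 0.27 mA.
V_DS = V_DD − I_D·R_D = 18 − 0.27×1.5 = 17.6 V.
Saturation requires V_DS ≥ V_GS − V_t = 0.368 V; 17.6 ≥ 0.368 ✓.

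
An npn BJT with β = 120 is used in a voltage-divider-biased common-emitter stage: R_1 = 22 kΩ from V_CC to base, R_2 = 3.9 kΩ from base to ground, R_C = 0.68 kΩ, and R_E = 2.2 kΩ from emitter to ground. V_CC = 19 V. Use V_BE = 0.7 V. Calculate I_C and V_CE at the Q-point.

I_C ≈ 0.96 mA, V_CE ≈ 16 V

Thevenize the base divider: V_Th = V_CC·R_2/(R_1+R_2) = 19×3.9/25.9 = 2.86 V, R_Th = R_1‖R_2 = 3.31 kΩ.
Base-emitter loop: V_Th = I_B·R_Th + V_BE + (β+1)I_B·R_E, so I_B = (2.86 − 0.7) / (3.31 + 121×2.2) = 0.00802 mA.
I_C = β·I_B = 120×0.00802 = 0.962 mA, and I_E = (β+1)I_B = 0.97 mA.
V_CE = V_CC − I_C·R_C − I_E·R_E = 19 − 0.962×0.68 − 0.97×2.2 = 16.2 V.
V_CE = 16.2 V > 0.2 V confirms active-region operation.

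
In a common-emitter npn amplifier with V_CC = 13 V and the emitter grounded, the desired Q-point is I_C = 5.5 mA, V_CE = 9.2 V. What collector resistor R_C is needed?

Collector loop: V_CC = I_C·R_C + V_CE.
R_C = (V_CC − V_CE)/I_C = (13 − 9.2)/5.5 = 0.691 kΩ.

R_C ≈ 0.69 kΩ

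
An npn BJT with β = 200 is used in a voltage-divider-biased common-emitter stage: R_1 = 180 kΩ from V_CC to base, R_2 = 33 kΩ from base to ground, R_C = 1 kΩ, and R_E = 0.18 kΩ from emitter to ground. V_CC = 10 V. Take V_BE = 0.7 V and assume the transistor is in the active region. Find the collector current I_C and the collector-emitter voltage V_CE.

I_C ≈ 2.7 mA, V_CE ≈ 6.9 V

Thevenize the base divider: V_Th = V_CC·R_2/(R_1+R_2) = 10×33/213 = 1.55 V, R_Th = R_1‖R_2 = 27.9 kΩ.
Base-emitter loop: V_Th = I_B·R_Th + V_BE + (β+1)I_B·R_E, so I_B = (1.55 − 0.7) / (27.9 + 201×0.18) = 0.0133 mA.
I_C = β·I_B = 200×0.0133 = 2.65 mA, and I_E = (β+1)I_B = 2.66 mA.
V_CE = V_CC − I_C·R_C − I_E·R_E = 10 − 2.65×1 − 2.66×0.18 = 6.87 V.
V_CE = 6.87 V > 0.2 V confirms active-region operation.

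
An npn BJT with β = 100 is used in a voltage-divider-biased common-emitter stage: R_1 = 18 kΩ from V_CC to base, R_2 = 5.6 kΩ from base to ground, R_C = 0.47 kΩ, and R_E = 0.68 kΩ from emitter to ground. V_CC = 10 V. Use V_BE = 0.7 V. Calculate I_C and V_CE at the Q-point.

I_C ≈ 2.3 mA, V_CE ≈ 7.3 V

Thevenize the base divider: V_Th = V_CC·R_2/(R_1+R_2) = 10×5.6/23.6 = 2.37 V, R_Th = R_1‖R_2 = 4.27 kΩ.
Base-emitter loop: V_Th = I_B·R_Th + V_BE + (β+1)I_B·R_E, so I_B = (2.37 − 0.7) / (4.27 + 101×0.68) = 0.0229 mA.
I_C = β·I_B = 100×0.0229 = 2.29 mA, and I_E = (β+1)I_B = 2.32 mA.
V_CE = V_CC − I_C·R_C − I_E·R_E = 10 − 2.29×0.47 − 2.32×0.68 = 7.35 V.
V_CE = 7.35 V > 0.2 V confirms active-region operation.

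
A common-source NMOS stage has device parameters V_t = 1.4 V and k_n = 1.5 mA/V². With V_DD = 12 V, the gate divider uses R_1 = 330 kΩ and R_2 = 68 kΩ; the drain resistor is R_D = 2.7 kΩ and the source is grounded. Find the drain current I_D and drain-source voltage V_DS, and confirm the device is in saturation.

I_D ≈ 0.32 mA, V_DS ≈ 11 V

V_G = V_DD·R_2/(R_1+R_2) = 12×68/398 = 2.05 V. With the source grounded, V_GS = V_G = 2.05 V.
Assume saturation: I_D = (k_n/2)(V_GS − V_t)² = (1.5/2)×(2.05 − 1.4)² = 0.75×0.65² = 0.317 mA.
V_DS = V_DD − I_D·R_D = 12 − 0.317×2.7 = 11.1 V.
Saturation requires V_DS ≥ V_GS − V_t = 0.65 V; 11.1 ≥ 0.65 ✓.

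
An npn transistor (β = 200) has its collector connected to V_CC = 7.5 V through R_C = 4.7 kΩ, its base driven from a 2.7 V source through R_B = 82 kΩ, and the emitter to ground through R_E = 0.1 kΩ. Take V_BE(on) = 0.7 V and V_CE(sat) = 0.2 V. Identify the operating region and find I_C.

Assume active: I_B = (2.7 − 0.7)/(82 + 201×0.1) = 0.0196 mA, I_C = β·I_B = 3.92 mA.
Then V_CE = 7.5 − 3.92×4.7 − 3.94×0.1 = -11.3 V < 0.2 V — the active assumption fails.
Re-solve with V_CE = 0.2 V. KCL at the emitter: V_E/R_E = (V_BB−0.7−V_E)/R_B + (V_CC−0.2−V_E)/R_C, giving V_E = 0.154 V.
I_C = (V_CC − 0.2 − V_E)/R_C = (7.3 − 0.154)/4.7 = 1.52 mA.
Check: I_B = (2 − 0.154)/82 = 0.0225 mA, and β·I_B = 4.5 mA > I_C, confirming saturation.

saturation; I_C ≈ 1.5 mA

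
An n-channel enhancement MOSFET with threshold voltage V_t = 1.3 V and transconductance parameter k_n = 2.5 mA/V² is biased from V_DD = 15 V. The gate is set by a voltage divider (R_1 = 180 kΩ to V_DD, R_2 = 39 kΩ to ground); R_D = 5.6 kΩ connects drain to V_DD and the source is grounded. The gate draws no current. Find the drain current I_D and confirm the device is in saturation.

V_G = V_DD·R_2/(R_1+R_2) = 15×39/219 = 2.67 V. With the source grounded, V_GS = V_G = 2.67 V.
Assume saturation: I_D = (k_n/2)(V_GS − V_t)² = (2.5/2)×(2.67 − 1.3)² = 1.25×1.37² = 2.35 mA.
V_DS = V_DD − I_D·R_D = 15 − 2.35×5.6 = 1.84 V.
Saturation requires V_DS ≥ V_GS − V_t = 1.37 V; 1.84 ≥ 1.37 ✓.

I_D ≈ 2.4 mA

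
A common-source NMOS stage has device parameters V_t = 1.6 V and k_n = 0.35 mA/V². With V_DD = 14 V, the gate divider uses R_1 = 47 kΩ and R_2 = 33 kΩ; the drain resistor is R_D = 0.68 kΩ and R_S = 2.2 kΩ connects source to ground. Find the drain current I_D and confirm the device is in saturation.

V_G = V_DD·R_2/(R_1+R_2) = 14×33/80 = 5.78 V.
Assume saturation: I_D = (k_n/2)(V_GS − V_t)² with V_GS = V_G − I_D·R_S = 5.78 − 2.2·I_D.
Substituting gives 0.847·I_D² − 4.21·I_D + 3.05 = 0, with roots I_D = 0.879 or 4.1 mA.
The root I_D = 4.1 mA gives V_GS = -3.24 V ≤ V_t, so take I_D = 0.879 mA.
Then V_GS = 3.84 V and V_DS = V_DD − I_D(R_D+R_S) = 14 − 0.879×2.88 = 11.5 V.
Saturation requires V_DS ≥ V_GS − V_t = 2.24 V; 11.5 ≥ 2.24 ✓.

I_D ≈ 0.88 mA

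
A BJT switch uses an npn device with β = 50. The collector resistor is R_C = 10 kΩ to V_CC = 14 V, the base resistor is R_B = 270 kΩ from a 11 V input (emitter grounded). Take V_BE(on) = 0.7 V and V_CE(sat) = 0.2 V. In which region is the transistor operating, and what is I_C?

Assume active: I_B = (11 − 0.7)/270 = 0.0381 mA, giving I_C = β·I_B = 1.91 mA.
But then V_CE = 14 − 1.91×10 = -5.07 V < V_CE(sat) = 0.2 V — impossible in the active region.
So the transistor is saturated. With V_CE = 0.2 V, I_C = (V_CC − 0.2)/R_C = 13.8/10 = 1.38 mA.
Check: β·I_B = 1.91 mA > I_C = 1.38 mA, confirming saturation.

saturation; I_C ≈ 1.4 mA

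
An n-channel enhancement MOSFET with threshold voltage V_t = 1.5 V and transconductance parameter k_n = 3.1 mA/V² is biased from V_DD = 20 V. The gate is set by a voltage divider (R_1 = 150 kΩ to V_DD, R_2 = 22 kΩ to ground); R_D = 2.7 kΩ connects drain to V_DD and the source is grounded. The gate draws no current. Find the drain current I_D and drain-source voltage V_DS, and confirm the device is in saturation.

I_D ≈ 1.7 mA, V_DS ≈ 15 V

V_G = V_DD·R_2/(R_1+R_2) = 20×22/172 = 2.56 V. With the source grounded, V_GS = V_G = 2.56 V.
Assume saturation: I_D = (k_n/2)(V_GS − V_t)² = (3.1/2)×(2.56 − 1.5)² = 1.55×1.06² = 1.74 mA.
V_DS = V_DD − I_D·R_D = 20 − 1.74×2.7 = 15.3 V.
Saturation requires V_DS ≥ V_GS − V_t = 1.06 V; 15.3 ≥ 1.06 ✓.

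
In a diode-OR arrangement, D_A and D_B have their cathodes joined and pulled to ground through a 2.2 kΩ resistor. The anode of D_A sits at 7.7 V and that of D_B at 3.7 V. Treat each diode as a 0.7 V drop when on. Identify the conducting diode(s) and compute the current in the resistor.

Only D_A conducts; I_R ≈ 3.2 mA

Assume both conduct. Then node N would need to be at both 7.7−0.7 = 7 V and 3.7−0.7 = 3 V, which is impossible.
Assume only D_A conducts: V_N = 7.7 − 0.7 = 7 V, so I_R = 7/2.2 = 3.18 mA.
Check D_B: its anode-to-cathode voltage is 3.7 − 7 = -3.3 V < 0.7 V, so it is off. The assumption is consistent.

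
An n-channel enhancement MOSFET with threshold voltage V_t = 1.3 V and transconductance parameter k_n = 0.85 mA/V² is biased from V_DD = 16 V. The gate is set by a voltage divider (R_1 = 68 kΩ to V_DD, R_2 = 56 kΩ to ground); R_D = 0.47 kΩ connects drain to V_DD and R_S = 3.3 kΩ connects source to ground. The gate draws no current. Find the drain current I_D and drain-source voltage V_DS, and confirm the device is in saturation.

V_G = V_DD·R_2/(R_1+R_2) = 16×56/124 = 7.23 V.
Assume saturation: I_D = (k_n/2)(V_GS − V_t)² with V_GS = V_G − I_D·R_S = 7.23 − 3.3·I_D.
Substituting gives 4.63·I_D² − 17.6·I_D + 14.9 = 0, with roots I_D = 1.27 or 2.54 mA.
The root I_D = 2.54 mA gives V_GS = -1.14 V ≤ V_t, so take I_D = 1.27 mA.
Then V_GS = 3.03 V and V_DS = V_DD − I_D(R_D+R_S) = 16 − 1.27×3.77 = 11.2 V.
Saturation requires V_DS ≥ V_GS − V_t = 1.73 V; 11.2 ≥ 1.73 ✓.

I_D ≈ 1.3 mA, V_DS ≈ 11 V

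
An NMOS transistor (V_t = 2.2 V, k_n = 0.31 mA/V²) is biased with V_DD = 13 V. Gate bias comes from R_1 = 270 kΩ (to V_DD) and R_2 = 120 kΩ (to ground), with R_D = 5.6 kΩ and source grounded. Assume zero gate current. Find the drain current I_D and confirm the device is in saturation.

I_D ≈ 0.5 mA

V_G = V_DD·R_2/(R_1+R_2) = 13×120/390 = 4 V. With the source grounded, V_GS = V_G = 4 V.
Assume saturation: I_D = (k_n/2)(V_GS − V_t)² = (0.31/2)×(4 − 2.2)² = 0.155×1.8² = 0.502 mA.
V_DS = V_DD − I_D·R_D = 13 − 0.502×5.6 = 10.2 V.
Saturation requires V_DS ≥ V_GS − V_t = 1.8 V; 10.2 ≥ 1.8 ✓.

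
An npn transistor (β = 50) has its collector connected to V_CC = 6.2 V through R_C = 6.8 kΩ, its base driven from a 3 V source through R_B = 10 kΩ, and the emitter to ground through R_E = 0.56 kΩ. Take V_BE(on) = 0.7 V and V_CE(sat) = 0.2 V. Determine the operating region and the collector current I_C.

Assume active: I_B = (3 − 0.7)/(10 + 51×0.56) = 0.0596 mA, I_C = β·I_B = 2.98 mA.
Then V_CE = 6.2 − 2.98×6.8 − 3.04×0.56 = -15.8 V < 0.2 V — the active assumption fails.
Re-solve with V_CE = 0.2 V. KCL at the emitter: V_E/R_E = (V_BB−0.7−V_E)/R_B + (V_CC−0.2−V_E)/R_C, giving V_E = 0.547 V.
I_C = (V_CC − 0.2 − V_E)/R_C = (6 − 0.547)/6.8 = 0.802 mA.
Check: I_B = (2.3 − 0.547)/10 = 0.175 mA, and β·I_B = 8.76 mA > I_C, confirming saturation.

saturation; I_C ≈ 0.8 mA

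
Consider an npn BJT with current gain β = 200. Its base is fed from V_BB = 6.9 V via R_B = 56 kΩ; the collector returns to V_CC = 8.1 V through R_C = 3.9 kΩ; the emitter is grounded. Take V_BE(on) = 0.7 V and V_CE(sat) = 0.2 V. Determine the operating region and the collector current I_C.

saturation; I_C ≈ 2 mA

Assume active: I_B = (6.9 − 0.7)/56 = 0.111 mA, giving I_C = β·I_B = 22.1 mA.
But then V_CE = 8.1 − 22.1×3.9 = -78.3 V < V_CE(sat) = 0.2 V — impossible in the active region.
So the transistor is saturated. With V_CE = 0.2 V, I_C = (V_CC − 0.2)/R_C = 7.9/3.9 = 2.03 mA.
Check: β·I_B = 22.1 mA > I_C = 2.03 mA, confirming saturation.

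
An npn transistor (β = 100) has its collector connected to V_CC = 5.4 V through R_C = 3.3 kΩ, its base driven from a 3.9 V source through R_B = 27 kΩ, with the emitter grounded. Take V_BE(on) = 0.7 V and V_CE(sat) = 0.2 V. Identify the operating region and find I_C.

saturation; I_C ≈ 1.6 mA

Assume active: I_B = (3.9 − 0.7)/27 = 0.119 mA, giving I_C = β·I_B = 11.9 mA.
But then V_CE = 5.4 − 11.9×3.3 = -33.7 V < V_CE(sat) = 0.2 V — impossible in the active region.
So the transistor is saturated. With V_CE = 0.2 V, I_C = (V_CC − 0.2)/R_C = 5.2/3.3 = 1.58 mA.
Check: β·I_B = 11.9 mA > I_C = 1.58 mA, confirming saturation.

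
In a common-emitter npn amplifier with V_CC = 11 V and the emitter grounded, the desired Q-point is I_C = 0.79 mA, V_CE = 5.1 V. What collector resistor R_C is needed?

R_C ≈ 7.5 kΩ

Collector loop: V_CC = I_C·R_C + V_CE.
R_C = (V_CC − V_CE)/I_C = (11 − 5.1)/0.79 = 7.47 kΩ.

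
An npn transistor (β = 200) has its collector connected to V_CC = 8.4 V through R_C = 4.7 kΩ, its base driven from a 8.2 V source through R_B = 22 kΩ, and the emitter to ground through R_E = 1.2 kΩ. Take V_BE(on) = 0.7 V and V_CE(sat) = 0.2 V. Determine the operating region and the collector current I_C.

saturation; I_C ≈ 1.3 mA

Assume active: I_B = (8.2 − 0.7)/(22 + 201×1.2) = 0.0285 mA, I_C = β·I_B = 5.7 mA.
Then V_CE = 8.4 − 5.7×4.7 − 5.73×1.2 = -25.3 V < 0.2 V — the active assumption fails.
Re-solve with V_CE = 0.2 V. KCL at the emitter: V_E/R_E = (V_BB−0.7−V_E)/R_B + (V_CC−0.2−V_E)/R_C, giving V_E = 1.91 V.
I_C = (V_CC − 0.2 − V_E)/R_C = (8.2 − 1.91)/4.7 = 1.34 mA.
Check: I_B = (7.5 − 1.91)/22 = 0.254 mA, and β·I_B = 50.8 mA > I_C, confirming saturation.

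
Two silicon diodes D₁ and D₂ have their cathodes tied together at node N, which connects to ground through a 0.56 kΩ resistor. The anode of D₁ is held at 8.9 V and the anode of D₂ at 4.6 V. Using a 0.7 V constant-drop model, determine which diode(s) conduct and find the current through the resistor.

Assume both conduct. Then node N would need to be at both 8.9−0.7 = 8.2 V and 4.6−0.7 = 3.9 V, which is impossible.
Assume only D₁ conducts: V_N = 8.9 − 0.7 = 8.2 V, so I_R = 8.2/0.56 = 14.6 mA.
Check D₂: its anode-to-cathode voltage is 4.6 − 8.2 = -3.6 V < 0.7 V, so it is off. The assumption is consistent.

Only D₁ conducts; I_R ≈ 15 mA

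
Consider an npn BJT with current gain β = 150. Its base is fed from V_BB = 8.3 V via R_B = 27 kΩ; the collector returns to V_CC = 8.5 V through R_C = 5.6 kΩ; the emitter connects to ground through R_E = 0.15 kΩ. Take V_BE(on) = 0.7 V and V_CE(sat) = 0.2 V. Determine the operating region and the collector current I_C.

saturation; I_C ≈ 1.4 mA

Assume active: I_B = (8.3 − 0.7)/(27 + 151×0.15) = 0.153 mA, I_C = β·I_B = 23 mA.
Then V_CE = 8.5 − 23×5.6 − 23.1×0.15 = -124 V < 0.2 V — the active assumption fails.
Re-solve with V_CE = 0.2 V. KCL at the emitter: V_E/R_E = (V_BB−0.7−V_E)/R_B + (V_CC−0.2−V_E)/R_C, giving V_E = 0.256 V.
I_C = (V_CC − 0.2 − V_E)/R_C = (8.3 − 0.256)/5.6 = 1.44 mA.
Check: I_B = (7.6 − 0.256)/27 = 0.272 mA, and β·I_B = 40.8 mA > I_C, confirming saturation.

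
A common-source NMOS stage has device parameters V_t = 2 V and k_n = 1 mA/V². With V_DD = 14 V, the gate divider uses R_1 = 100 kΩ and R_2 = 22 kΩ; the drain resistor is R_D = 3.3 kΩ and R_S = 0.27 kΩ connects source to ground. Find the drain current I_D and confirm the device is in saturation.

I_D ≈ 0.12 mA

V_G = V_DD·R_2/(R_1+R_2) = 14×22/122 = 2.52 V.
Assume saturation: I_D = (k_n/2)(V_GS − V_t)² with V_GS = V_G − I_D·R_S = 2.52 − 0.27·I_D.
Substituting gives 0.0365·I_D² − 1.14·I_D + 0.138 = 0, with roots I_D = 0.121 or 31.2 mA.
The root I_D = 31.2 mA gives V_GS = -5.9 V ≤ V_t, so take I_D = 0.121 mA.
Then V_GS = 2.49 V and V_DS = V_DD − I_D(R_D+R_S) = 14 − 0.121×3.57 = 13.6 V.
Saturation requires V_DS ≥ V_GS − V_t = 0.492 V; 13.6 ≥ 0.492 ✓.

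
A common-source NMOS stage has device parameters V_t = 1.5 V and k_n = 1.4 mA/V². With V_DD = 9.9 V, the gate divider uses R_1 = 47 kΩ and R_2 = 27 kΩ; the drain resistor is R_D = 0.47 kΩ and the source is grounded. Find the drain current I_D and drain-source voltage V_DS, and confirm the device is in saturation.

I_D ≈ 3.1 mA, V_DS ≈ 8.4 V

V_G = V_DD·R_2/(R_1+R_2) = 9.9×27/74 = 3.61 V. With the source grounded, V_GS = V_G = 3.61 V.
Assume saturation: I_D = (k_n/2)(V_GS − V_t)² = (1.4/2)×(3.61 − 1.5)² = 0.7×2.11² = 3.12 mA.
V_DS = V_DD − I_D·R_D = 9.9 − 3.12×0.47 = 8.43 V.
Saturation requires V_DS ≥ V_GS − V_t = 2.11 V; 8.43 ≥ 2.11 ✓.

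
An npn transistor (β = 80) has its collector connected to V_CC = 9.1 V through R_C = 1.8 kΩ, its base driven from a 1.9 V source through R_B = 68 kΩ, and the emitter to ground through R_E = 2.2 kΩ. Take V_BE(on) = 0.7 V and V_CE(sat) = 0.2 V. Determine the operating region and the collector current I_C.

Assume active. Base-emitter loop: I_B = (V_BB − V_BE)/(R_B + (β+1)R_E) = (1.9 − 0.7)/(68 + 81×2.2) = 0.00487 mA.
I_C = β·I_B = 80×0.00487 = 0.39 mA.
V_CE = V_CC − I_C·R_C − I_E·R_E = 9.1 − 0.39×1.8 − 0.395×2.2 = 7.53 V > V_CE(sat), so the active-region assumption holds.

active; I_C ≈ 0.39 mA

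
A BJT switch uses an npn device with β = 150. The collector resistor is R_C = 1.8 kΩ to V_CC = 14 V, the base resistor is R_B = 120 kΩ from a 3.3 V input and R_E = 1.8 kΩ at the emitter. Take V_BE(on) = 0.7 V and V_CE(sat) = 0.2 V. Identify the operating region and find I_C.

Assume active. Base-emitter loop: I_B = (V_BB − V_BE)/(R_B + (β+1)R_E) = (3.3 − 0.7)/(120 + 151×1.8) = 0.00664 mA.
I_C = β·I_B = 150×0.00664 = 0.995 mA.
V_CE = V_CC − I_C·R_C − I_E·R_E = 14 − 0.995×1.8 − 1×1.8 = 10.4 V > V_CE(sat), so the active-region assumption holds.

active; I_C ≈ 1 mA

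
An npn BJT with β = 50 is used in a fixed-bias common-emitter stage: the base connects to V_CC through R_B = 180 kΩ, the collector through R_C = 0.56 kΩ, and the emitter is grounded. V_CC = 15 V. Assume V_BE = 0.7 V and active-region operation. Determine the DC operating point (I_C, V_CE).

I_C ≈ 4 mA, V_CE ≈ 13 V

Base loop: V_CC = I_B·R_B + V_BE, so I_B = (15 − 0.7)/180 kΩ = 0.0794 mA.
In the active region I_C = β·I_B = 50 × 0.0794 = 3.97 mA.
Collector loop: V_CE = V_CC − I_C·R_C = 15 − 3.97×0.56 = 12.8 V.
Since V_CE = 12.8 V > V_CE(sat) ≈ 0.2 V, the transistor is in the active region as assumed.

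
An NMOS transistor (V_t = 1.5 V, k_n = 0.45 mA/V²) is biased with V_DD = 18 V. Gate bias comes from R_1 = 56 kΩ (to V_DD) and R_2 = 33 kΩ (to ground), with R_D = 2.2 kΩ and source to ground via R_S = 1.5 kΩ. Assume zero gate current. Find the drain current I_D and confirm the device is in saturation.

V_G = V_DD·R_2/(R_1+R_2) = 18×33/89 = 6.67 V.
Assume saturation: I_D = (k_n/2)(V_GS − V_t)² with V_GS = V_G − I_D·R_S = 6.67 − 1.5·I_D.
Substituting gives 0.506·I_D² − 4.49·I_D + 6.02 = 0, with roots I_D = 1.65 or 7.23 mA.
The root I_D = 7.23 mA gives V_GS = -4.17 V ≤ V_t, so take I_D = 1.65 mA.
Then V_GS = 4.2 V and V_DS = V_DD − I_D(R_D+R_S) = 18 − 1.65×3.7 = 11.9 V.
Saturation requires V_DS ≥ V_GS − V_t = 2.7 V; 11.9 ≥ 2.7 ✓.

I_D ≈ 1.6 mA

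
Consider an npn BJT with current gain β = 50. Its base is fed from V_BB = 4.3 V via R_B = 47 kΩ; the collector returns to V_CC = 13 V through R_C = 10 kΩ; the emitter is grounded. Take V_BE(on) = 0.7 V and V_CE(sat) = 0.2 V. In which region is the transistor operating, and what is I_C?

Assume active: I_B = (4.3 − 0.7)/47 = 0.0766 mA, giving I_C = β·I_B = 3.83 mA.
But then V_CE = 13 − 3.83×10 = -25.3 V < V_CE(sat) = 0.2 V — impossible in the active region.
So the transistor is saturated. With V_CE = 0.2 V, I_C = (V_CC − 0.2)/R_C = 12.8/10 = 1.28 mA.
Check: β·I_B = 3.83 mA > I_C = 1.28 mA, confirming saturation.

saturation; I_C ≈ 1.3 mA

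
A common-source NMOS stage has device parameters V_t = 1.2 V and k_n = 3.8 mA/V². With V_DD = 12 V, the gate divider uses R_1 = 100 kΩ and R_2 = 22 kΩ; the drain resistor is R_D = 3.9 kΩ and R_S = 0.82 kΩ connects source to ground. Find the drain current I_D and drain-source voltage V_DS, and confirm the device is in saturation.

I_D ≈ 0.53 mA, V_DS ≈ 9.5 V

V_G = V_DD·R_2/(R_1+R_2) = 12×22/122 = 2.16 V.
Assume saturation: I_D = (k_n/2)(V_GS − V_t)² with V_GS = V_G − I_D·R_S = 2.16 − 0.82·I_D.
Substituting gives 1.28·I_D² − 4·I_D + 1.77 = 0, with roots I_D = 0.531 or 2.6 mA.
The root I_D = 2.6 mA gives V_GS = 0.0296 V ≤ V_t, so take I_D = 0.531 mA.
Then V_GS = 1.73 V and V_DS = V_DD − I_D(R_D+R_S) = 12 − 0.531×4.72 = 9.49 V.
Saturation requires V_DS ≥ V_GS − V_t = 0.529 V; 9.49 ≥ 0.529 ✓.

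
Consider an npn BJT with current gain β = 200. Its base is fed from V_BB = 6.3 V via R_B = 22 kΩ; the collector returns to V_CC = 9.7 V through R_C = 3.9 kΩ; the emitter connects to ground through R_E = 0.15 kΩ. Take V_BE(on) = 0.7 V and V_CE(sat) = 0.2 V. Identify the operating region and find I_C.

saturation; I_C ≈ 2.3 mA

Assume active: I_B = (6.3 − 0.7)/(22 + 201×0.15) = 0.107 mA, I_C = β·I_B = 21.5 mA.
Then V_CE = 9.7 − 21.5×3.9 − 21.6×0.15 = -77.3 V < 0.2 V — the active assumption fails.
Re-solve with V_CE = 0.2 V. KCL at the emitter: V_E/R_E = (V_BB−0.7−V_E)/R_B + (V_CC−0.2−V_E)/R_C, giving V_E = 0.386 V.
I_C = (V_CC − 0.2 − V_E)/R_C = (9.5 − 0.386)/3.9 = 2.34 mA.
Check: I_B = (5.6 − 0.386)/22 = 0.237 mA, and β·I_B = 47.4 mA > I_C, confirming saturation.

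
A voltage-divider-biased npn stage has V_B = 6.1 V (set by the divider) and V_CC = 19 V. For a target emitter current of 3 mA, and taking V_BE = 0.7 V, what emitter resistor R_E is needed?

V_E = V_B − V_BE = 6.1 − 0.7 = 5.4 V.
R_E = V_E / I_E = 5.4 / 3 = 1.8 kΩ.

R_E ≈ 1.8 kΩ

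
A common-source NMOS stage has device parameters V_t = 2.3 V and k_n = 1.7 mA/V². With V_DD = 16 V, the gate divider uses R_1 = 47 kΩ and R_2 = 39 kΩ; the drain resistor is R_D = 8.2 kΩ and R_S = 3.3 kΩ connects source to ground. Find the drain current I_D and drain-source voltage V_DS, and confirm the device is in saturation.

I_D ≈ 1.1 mA, V_DS ≈ 2.8 V

V_G = V_DD·R_2/(R_1+R_2) = 16×39/86 = 7.26 V.
Assume saturation: I_D = (k_n/2)(V_GS − V_t)² with V_GS = V_G − I_D·R_S = 7.26 − 3.3·I_D.
Substituting gives 9.26·I_D² − 28.8·I_D + 20.9 = 0, with roots I_D = 1.15 or 1.96 mA.
The root I_D = 1.96 mA gives V_GS = 0.781 V ≤ V_t, so take I_D = 1.15 mA.
Then V_GS = 3.46 V and V_DS = V_DD − I_D(R_D+R_S) = 16 − 1.15×11.5 = 2.78 V.
Saturation requires V_DS ≥ V_GS − V_t = 1.16 V; 2.78 ≥ 1.16 ✓.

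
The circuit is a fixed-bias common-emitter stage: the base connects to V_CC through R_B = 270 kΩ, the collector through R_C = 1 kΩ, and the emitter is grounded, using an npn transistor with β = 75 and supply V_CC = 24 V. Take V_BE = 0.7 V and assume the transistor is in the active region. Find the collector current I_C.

I_C ≈ 6.5 mA

Base loop: V_CC = I_B·R_B + V_BE, so I_B = (24 − 0.7)/270 kΩ = 0.0863 mA.
In the active region I_C = β·I_B = 75 × 0.0863 = 6.47 mA.
Collector loop: V_CE = V_CC − I_C·R_C = 24 − 6.47×1 = 17.5 V.
Since V_CE = 17.5 V > V_CE(sat) ≈ 0.2 V, the transistor is in the active region as assumed.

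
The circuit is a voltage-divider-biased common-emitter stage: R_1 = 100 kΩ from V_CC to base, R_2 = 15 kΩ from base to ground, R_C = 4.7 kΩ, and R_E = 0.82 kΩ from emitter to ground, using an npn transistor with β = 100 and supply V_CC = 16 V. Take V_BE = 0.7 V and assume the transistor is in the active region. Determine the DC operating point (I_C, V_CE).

I_C ≈ 1.4 mA, V_CE ≈ 8 V

Thevenize the base divider: V_Th = V_CC·R_2/(R_1+R_2) = 16×15/115 = 2.09 V, R_Th = R_1‖R_2 = 13 kΩ.
Base-emitter loop: V_Th = I_B·R_Th + V_BE + (β+1)I_B·R_E, so I_B = (2.09 − 0.7) / (13 + 101×0.82) = 0.0145 mA.
I_C = β·I_B = 100×0.0145 = 1.45 mA, and I_E = (β+1)I_B = 1.46 mA.
V_CE = V_CC − I_C·R_C − I_E·R_E = 16 − 1.45×4.7 − 1.46×0.82 = 8 V.
V_CE = 8 V > 0.2 V confirms active-region operation.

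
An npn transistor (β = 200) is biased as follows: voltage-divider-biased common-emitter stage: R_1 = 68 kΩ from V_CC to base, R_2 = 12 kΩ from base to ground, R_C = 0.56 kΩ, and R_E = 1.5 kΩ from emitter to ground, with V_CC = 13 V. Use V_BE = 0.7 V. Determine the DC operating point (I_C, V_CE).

I_C ≈ 0.8 mA, V_CE ≈ 11 V

Thevenize the base divider: V_Th = V_CC·R_2/(R_1+R_2) = 13×12/80 = 1.95 V, R_Th = R_1‖R_2 = 10.2 kΩ.
Base-emitter loop: V_Th = I_B·R_Th + V_BE + (β+1)I_B·R_E, so I_B = (1.95 − 0.7) / (10.2 + 201×1.5) = 0.00401 mA.
I_C = β·I_B = 200×0.00401 = 0.802 mA, and I_E = (β+1)I_B = 0.806 mA.
V_CE = V_CC − I_C·R_C − I_E·R_E = 13 − 0.802×0.56 − 0.806×1.5 = 11.3 V.
V_CE = 11.3 V > 0.2 V confirms active-region operation.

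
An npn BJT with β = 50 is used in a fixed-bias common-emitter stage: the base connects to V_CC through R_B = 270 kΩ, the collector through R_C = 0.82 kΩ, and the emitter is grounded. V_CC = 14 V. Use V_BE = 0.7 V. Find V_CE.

V_CE ≈ 12 V

Base loop: V_CC = I_B·R_B + V_BE, so I_B = (14 − 0.7)/270 kΩ = 0.0493 mA.
In the active region I_C = β·I_B = 50 × 0.0493 = 2.46 mA.
Collector loop: V_CE = V_CC − I_C·R_C = 14 − 2.46×0.82 = 12 V.
Since V_CE = 12 V > V_CE(sat) ≈ 0.2 V, the transistor is in the active region as assumed.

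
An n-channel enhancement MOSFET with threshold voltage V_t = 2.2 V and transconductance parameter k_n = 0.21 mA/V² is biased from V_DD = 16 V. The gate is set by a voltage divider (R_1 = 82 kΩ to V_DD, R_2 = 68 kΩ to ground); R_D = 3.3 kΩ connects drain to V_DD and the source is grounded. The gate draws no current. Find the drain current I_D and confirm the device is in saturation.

I_D ≈ 2.7 mA

V_G = V_DD·R_2/(R_1+R_2) = 16×68/150 = 7.25 V. With the source grounded, V_GS = V_G = 7.25 V.
Assume saturation: I_D = (k_n/2)(V_GS − V_t)² = (0.21/2)×(7.25 − 2.2)² = 0.105×5.05² = 2.68 mA.
V_DS = V_DD − I_D·R_D = 16 − 2.68×3.3 = 7.15 V.
Saturation requires V_DS ≥ V_GS − V_t = 5.05 V; 7.15 ≥ 5.05 ✓.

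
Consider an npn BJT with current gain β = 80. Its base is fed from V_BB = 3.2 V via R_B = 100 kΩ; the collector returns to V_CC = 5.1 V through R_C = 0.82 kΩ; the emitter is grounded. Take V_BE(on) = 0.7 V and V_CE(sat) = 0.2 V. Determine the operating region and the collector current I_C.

active; I_C ≈ 2 mA

Assume active. Base-emitter loop: I_B = (V_BB − V_BE)/R_B = (3.2 − 0.7)/100 = 0.025 mA.
I_C = β·I_B = 80×0.025 = 2 mA.
V_CE = V_CC − I_C·R_C = 5.1 − 2×0.82 = 3.46 V > V_CE(sat), so the active-region assumption holds.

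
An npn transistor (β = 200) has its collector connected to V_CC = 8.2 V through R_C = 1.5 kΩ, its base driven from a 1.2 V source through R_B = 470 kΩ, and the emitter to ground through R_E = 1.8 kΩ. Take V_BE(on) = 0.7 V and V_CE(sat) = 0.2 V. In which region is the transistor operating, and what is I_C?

active; I_C ≈ 0.12 mA

Assume active. Base-emitter loop: I_B = (V_BB − V_BE)/(R_B + (β+1)R_E) = (1.2 − 0.7)/(470 + 201×1.8) = 0.000601 mA.
I_C = β·I_B = 200×0.000601 = 0.12 mA.
V_CE = V_CC − I_C·R_C − I_E·R_E = 8.2 − 0.12×1.5 − 0.121×1.8 = 7.8 V > V_CE(sat), so the active-region assumption holds.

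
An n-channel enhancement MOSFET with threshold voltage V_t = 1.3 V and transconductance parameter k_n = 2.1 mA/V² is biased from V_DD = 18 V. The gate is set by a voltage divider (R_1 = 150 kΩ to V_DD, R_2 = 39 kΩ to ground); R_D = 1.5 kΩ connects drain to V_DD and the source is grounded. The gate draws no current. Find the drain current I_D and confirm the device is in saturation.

I_D ≈ 6.1 mA

V_G = V_DD·R_2/(R_1+R_2) = 18×39/189 = 3.71 V. With the source grounded, V_GS = V_G = 3.71 V.
Assume saturation: I_D = (k_n/2)(V_GS − V_t)² = (2.1/2)×(3.71 − 1.3)² = 1.05×2.41² = 6.12 mA.
V_DS = V_DD − I_D·R_D = 18 − 6.12×1.5 = 8.82 V.
Saturation requires V_DS ≥ V_GS − V_t = 2.41 V; 8.82 ≥ 2.41 ✓.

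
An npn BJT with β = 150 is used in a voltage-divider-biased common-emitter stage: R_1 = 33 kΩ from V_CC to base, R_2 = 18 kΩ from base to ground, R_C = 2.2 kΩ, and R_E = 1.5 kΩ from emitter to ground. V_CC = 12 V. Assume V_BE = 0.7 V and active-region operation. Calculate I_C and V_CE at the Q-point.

I_C ≈ 2.2 mA, V_CE ≈ 3.7 V

Thevenize the base divider: V_Th = V_CC·R_2/(R_1+R_2) = 12×18/51 = 4.24 V, R_Th = R_1‖R_2 = 11.6 kΩ.
Base-emitter loop: V_Th = I_B·R_Th + V_BE + (β+1)I_B·R_E, so I_B = (4.24 − 0.7) / (11.6 + 151×1.5) = 0.0148 mA.
I_C = β·I_B = 150×0.0148 = 2.23 mA, and I_E = (β+1)I_B = 2.24 mA.
V_CE = V_CC − I_C·R_C − I_E·R_E = 12 − 2.23×2.2 − 2.24×1.5 = 3.74 V.
V_CE = 3.74 V > 0.2 V confirms active-region operation.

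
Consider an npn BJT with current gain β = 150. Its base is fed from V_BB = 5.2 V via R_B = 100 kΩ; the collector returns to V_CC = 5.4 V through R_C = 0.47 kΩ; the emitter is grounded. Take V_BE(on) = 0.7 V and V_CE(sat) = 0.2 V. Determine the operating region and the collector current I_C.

Assume active. Base-emitter loop: I_B = (V_BB − V_BE)/R_B = (5.2 − 0.7)/100 = 0.045 mA.
I_C = β·I_B = 150×0.045 = 6.75 mA.
V_CE = V_CC − I_C·R_C = 5.4 − 6.75×0.47 = 2.23 V > V_CE(sat), so the active-region assumption holds.

active; I_C ≈ 6.8 mA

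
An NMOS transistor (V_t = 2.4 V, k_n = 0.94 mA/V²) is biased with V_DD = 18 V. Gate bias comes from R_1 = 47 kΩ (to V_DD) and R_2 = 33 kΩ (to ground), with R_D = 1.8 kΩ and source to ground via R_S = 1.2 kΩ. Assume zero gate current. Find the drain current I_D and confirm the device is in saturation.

I_D ≈ 2.3 mA

V_G = V_DD·R_2/(R_1+R_2) = 18×33/80 = 7.42 V.
Assume saturation: I_D = (k_n/2)(V_GS − V_t)² with V_GS = V_G − I_D·R_S = 7.42 − 1.2·I_D.
Substituting gives 0.677·I_D² − 6.67·I_D + 11.9 = 0, with roots I_D = 2.33 or 7.52 mA.
The root I_D = 7.52 mA gives V_GS = -1.6 V ≤ V_t, so take I_D = 2.33 mA.
Then V_GS = 4.63 V and V_DS = V_DD − I_D(R_D+R_S) = 18 − 2.33×3 = 11 V.
Saturation requires V_DS ≥ V_GS − V_t = 2.23 V; 11 ≥ 2.23 ✓.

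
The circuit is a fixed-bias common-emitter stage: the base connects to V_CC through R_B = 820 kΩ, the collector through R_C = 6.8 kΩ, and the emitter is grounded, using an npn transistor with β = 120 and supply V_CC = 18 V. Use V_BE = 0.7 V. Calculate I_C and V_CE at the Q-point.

I_C ≈ 2.5 mA, V_CE ≈ 0.78 V

Base loop: V_CC = I_B·R_B + V_BE, so I_B = (18 − 0.7)/820 kΩ = 0.0211 mA.
In the active region I_C = β·I_B = 120 × 0.0211 = 2.53 mA.
Collector loop: V_CE = V_CC − I_C·R_C = 18 − 2.53×6.8 = 0.784 V.
Since V_CE = 0.784 V > V_CE(sat) ≈ 0.2 V, the transistor is in the active region as assumed.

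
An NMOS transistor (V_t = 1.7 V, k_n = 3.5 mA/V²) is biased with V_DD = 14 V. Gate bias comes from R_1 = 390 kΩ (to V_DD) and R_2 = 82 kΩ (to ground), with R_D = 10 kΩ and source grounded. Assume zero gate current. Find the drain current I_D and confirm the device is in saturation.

I_D ≈ 0.94 mA

V_G = V_DD·R_2/(R_1+R_2) = 14×82/472 = 2.43 V. With the source grounded, V_GS = V_G = 2.43 V.
Assume saturation: I_D = (k_n/2)(V_GS − V_t)² = (3.5/2)×(2.43 − 1.7)² = 1.75×0.732² = 0.938 mA.
V_DS = V_DD − I_D·R_D = 14 − 0.938×10 = 4.62 V.
Saturation requires V_DS ≥ V_GS − V_t = 0.732 V; 4.62 ≥ 0.732 ✓.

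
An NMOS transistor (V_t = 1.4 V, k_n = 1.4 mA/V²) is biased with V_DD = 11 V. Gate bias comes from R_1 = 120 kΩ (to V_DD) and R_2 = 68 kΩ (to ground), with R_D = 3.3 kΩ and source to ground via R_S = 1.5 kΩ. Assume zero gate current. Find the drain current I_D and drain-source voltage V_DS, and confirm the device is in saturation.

I_D ≈ 0.94 mA, V_DS ≈ 6.5 V

V_G = V_DD·R_2/(R_1+R_2) = 11×68/188 = 3.98 V.
Assume saturation: I_D = (k_n/2)(V_GS − V_t)² with V_GS = V_G − I_D·R_S = 3.98 − 1.5·I_D.
Substituting gives 1.57·I_D² − 6.42·I_D + 4.65 = 0, with roots I_D = 0.945 or 3.13 mA.
The root I_D = 3.13 mA gives V_GS = -0.714 V ≤ V_t, so take I_D = 0.945 mA.
Then V_GS = 2.56 V and V_DS = V_DD − I_D(R_D+R_S) = 11 − 0.945×4.8 = 6.47 V.
Saturation requires V_DS ≥ V_GS − V_t = 1.16 V; 6.47 ≥ 1.16 ✓.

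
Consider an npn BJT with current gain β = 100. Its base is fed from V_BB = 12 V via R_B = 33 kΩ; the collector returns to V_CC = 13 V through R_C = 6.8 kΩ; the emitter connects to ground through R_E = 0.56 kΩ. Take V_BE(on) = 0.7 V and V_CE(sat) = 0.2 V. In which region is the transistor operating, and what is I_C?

saturation; I_C ≈ 1.7 mA

Assume active: I_B = (12 − 0.7)/(33 + 101×0.56) = 0.126 mA, I_C = β·I_B = 12.6 mA.
Then V_CE = 13 − 12.6×6.8 − 12.7×0.56 = -79.9 V < 0.2 V — the active assumption fails.
Re-solve with V_CE = 0.2 V. KCL at the emitter: V_E/R_E = (V_BB−0.7−V_E)/R_B + (V_CC−0.2−V_E)/R_C, giving V_E = 1.13 V.
I_C = (V_CC − 0.2 − V_E)/R_C = (12.8 − 1.13)/6.8 = 1.72 mA.
Check: I_B = (11.3 − 1.13)/33 = 0.308 mA, and β·I_B = 30.8 mA > I_C, confirming saturation.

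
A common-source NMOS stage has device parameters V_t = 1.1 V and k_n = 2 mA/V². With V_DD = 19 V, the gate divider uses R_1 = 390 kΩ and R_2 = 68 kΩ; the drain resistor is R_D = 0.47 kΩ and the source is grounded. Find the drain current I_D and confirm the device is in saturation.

V_G = V_DD·R_2/(R_1+R_2) = 19×68/458 = 2.82 V. With the source grounded, V_GS = V_G = 2.82 V.
Assume saturation: I_D = (k_n/2)(V_GS − V_t)² = (2/2)×(2.82 − 1.1)² = 1×1.72² = 2.96 mA.
V_DS = V_DD − I_D·R_D = 19 − 2.96×0.47 = 17.6 V.
Saturation requires V_DS ≥ V_GS − V_t = 1.72 V; 17.6 ≥ 1.72 ✓.

I_D ≈ 3 mA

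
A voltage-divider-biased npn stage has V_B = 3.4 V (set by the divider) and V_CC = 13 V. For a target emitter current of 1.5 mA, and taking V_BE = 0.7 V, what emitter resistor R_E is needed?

V_E = V_B − V_BE = 3.4 − 0.7 = 2.7 V.
R_E = V_E / I_E = 2.7 / 1.5 = 1.8 kΩ.

R_E ≈ 1.8 kΩ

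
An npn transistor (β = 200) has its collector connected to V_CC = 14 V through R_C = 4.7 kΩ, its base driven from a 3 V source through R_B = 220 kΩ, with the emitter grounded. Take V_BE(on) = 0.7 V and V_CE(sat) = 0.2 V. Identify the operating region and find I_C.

active; I_C ≈ 2.1 mA

Assume active. Base-emitter loop: I_B = (V_BB − V_BE)/R_B = (3 − 0.7)/220 = 0.0105 mA.
I_C = β·I_B = 200×0.0105 = 2.09 mA.
V_CE = V_CC − I_C·R_C = 14 − 2.09×4.7 = 4.17 V > V_CE(sat), so the active-region assumption holds.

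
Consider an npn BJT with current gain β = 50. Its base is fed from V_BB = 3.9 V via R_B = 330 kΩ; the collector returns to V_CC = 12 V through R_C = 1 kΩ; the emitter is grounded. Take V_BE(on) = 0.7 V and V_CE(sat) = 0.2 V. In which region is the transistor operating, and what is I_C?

Assume active. Base-emitter loop: I_B = (V_BB − V_BE)/R_B = (3.9 − 0.7)/330 = 0.0097 mA.
I_C = β·I_B = 50×0.0097 = 0.485 mA.
V_CE = V_CC − I_C·R_C = 12 − 0.485×1 = 11.5 V > V_CE(sat), so the active-region assumption holds.

active; I_C ≈ 0.48 mA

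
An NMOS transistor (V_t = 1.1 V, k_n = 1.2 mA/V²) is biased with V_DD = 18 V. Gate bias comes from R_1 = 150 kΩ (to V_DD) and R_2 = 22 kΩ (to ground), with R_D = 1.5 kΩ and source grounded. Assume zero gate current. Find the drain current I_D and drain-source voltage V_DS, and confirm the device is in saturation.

I_D ≈ 0.87 mA, V_DS ≈ 17 V

V_G = V_DD·R_2/(R_1+R_2) = 18×22/172 = 2.3 V. With the source grounded, V_GS = V_G = 2.3 V.
Assume saturation: I_D = (k_n/2)(V_GS − V_t)² = (1.2/2)×(2.3 − 1.1)² = 0.6×1.2² = 0.867 mA.
V_DS = V_DD − I_D·R_D = 18 − 0.867×1.5 = 16.7 V.
Saturation requires V_DS ≥ V_GS − V_t = 1.2 V; 16.7 ≥ 1.2 ✓.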